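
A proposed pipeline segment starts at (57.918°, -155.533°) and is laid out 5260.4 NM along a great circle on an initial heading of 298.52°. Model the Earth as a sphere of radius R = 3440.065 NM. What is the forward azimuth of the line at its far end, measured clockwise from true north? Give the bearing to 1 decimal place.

δ = 5260.4/3440.065 = 1.529157 rad (87.6143°).
With φ₁ = 57.918° = 1.010860 rad and θ = 298.52° = 5.210157 rad:
sin φ₂ = sin φ₁ cos δ + cos φ₁ sin δ cos θ = (0.847289)(0.041627) + (0.531132)(0.999133)(0.477465) = 0.288648
φ₂ = asin(0.288648) = 0.292814 rad = 16.777°.
Then Δλ = atan2(-0.466275, -0.202941) = -1.981307 rad, from sin θ sin δ cos φ₁ over cos δ − sin φ₁ sin φ₂.
λ₂ = -155.533° + -113.521° = -269.054°, normalized to (−180°, 180°] → 90.946°.
The forward bearing on arrival equals the back-azimuth from the destination plus 180°.
Back-azimuth from P₂ (16.8°, 90.9°) to P₁ (57.9°, -155.5°), with Δλ' = λ₁ − λ₂ = -246.5°: atan2( sin Δλ' cos φ₁ , cos φ₂ sin φ₁ − sin φ₂ cos φ₁ cos Δλ' ) = 29.2°.
Final bearing = (29.2° + 180°) mod 360° = 209.2°.

final bearing 209.2°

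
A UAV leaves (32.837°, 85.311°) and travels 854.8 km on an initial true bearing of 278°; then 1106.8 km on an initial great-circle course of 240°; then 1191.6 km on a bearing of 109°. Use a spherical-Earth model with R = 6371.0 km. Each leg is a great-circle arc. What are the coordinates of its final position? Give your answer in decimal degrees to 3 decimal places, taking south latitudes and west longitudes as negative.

latitude 24.274°, longitude 77.503°

Apply the spherical direct solution leg by leg, carrying full precision between legs.
Leg 1: from (32.837°, 85.311°), δ = 854.8/6371 = 0.134170 rad, θ = 278° → φ = 33.574°, λ = 76.163°.
Leg 2: from (33.574°, 76.163°), δ = 1106.8/6371 = 0.173725 rad, θ = 240° → φ = 28.209°, λ = 66.382°.
Leg 3: from (28.209°, 66.382°), δ = 1191.6/6371 = 0.187035 rad, θ = 109° → φ = 24.274°, λ = 77.503°.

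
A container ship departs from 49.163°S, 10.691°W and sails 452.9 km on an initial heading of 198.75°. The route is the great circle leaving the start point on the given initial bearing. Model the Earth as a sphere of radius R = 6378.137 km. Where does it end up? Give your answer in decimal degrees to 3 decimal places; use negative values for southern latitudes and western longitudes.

latitude -52.996°, longitude -12.863°

δ = 452.9/6378.137 = 0.071008 rad (4.0685°).
With φ₁ = -49.163° = -0.858056 rad and θ = 198.75° = 3.468842 rad:
Applying the spherical law of cosines for sides, sin φ₂ = sin φ₁ cos δ + cos φ₁ sin δ cos θ = -0.798598, so φ₂ = -52.996°.
Δλ = atan2( sin θ sin δ cos φ₁ , cos δ − sin φ₁ sin φ₂ ) = atan2(-0.014913, 0.393282) = -0.037901 rad = -2.172°.
λ₂ = λ₁ + Δλ = -12.863°.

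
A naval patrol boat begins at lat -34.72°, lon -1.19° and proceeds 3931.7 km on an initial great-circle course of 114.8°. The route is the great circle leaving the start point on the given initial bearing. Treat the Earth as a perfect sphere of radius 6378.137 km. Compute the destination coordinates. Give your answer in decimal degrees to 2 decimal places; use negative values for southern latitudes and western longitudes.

Central angle δ = d/R = 0.616434 rad.
Start latitude φ₁ = -0.605978 rad; initial bearing θ = 2.003638 rad.
sin φ₂ = sin φ₁ cos δ + cos φ₁ sin δ cos θ = (-0.569566)(0.815945) + (0.821945)(0.578129)(-0.419452) = -0.664055
φ₂ = asin(-0.664055) = -0.726229 rad = -41.61°.
Then Δλ = atan2(0.431367, 0.437722) = 0.778086 rad, from sin θ sin δ cos φ₁ over cos δ − sin φ₁ sin φ₂.
Hence λ₂ = -1.19° + 44.58° = 43.39°.

latitude -41.61°, longitude 43.39°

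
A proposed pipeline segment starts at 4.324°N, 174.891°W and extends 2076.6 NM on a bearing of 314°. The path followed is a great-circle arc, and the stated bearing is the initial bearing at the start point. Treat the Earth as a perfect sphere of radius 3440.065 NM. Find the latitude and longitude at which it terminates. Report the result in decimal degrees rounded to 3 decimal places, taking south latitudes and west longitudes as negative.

latitude 27.083°, longitude 157.811°

The arc subtends δ = 2076.6/3440.065 = 0.603651 rad at the centre.
With φ₁ = 4.324° = 0.075468 rad and θ = 314° = 5.480334 rad:
Destination latitude: φ₂ = arcsin( sin φ₁ cos δ + cos φ₁ sin δ cos θ ) = arcsin(0.455274) = 27.083°.
Then Δλ = atan2(-0.407173, 0.788942) = -0.476444 rad, from sin θ sin δ cos φ₁ over cos δ − sin φ₁ sin φ₂.
λ₂ = -174.891° + -27.298° = -202.189°, normalized to (−180°, 180°] → 157.811°.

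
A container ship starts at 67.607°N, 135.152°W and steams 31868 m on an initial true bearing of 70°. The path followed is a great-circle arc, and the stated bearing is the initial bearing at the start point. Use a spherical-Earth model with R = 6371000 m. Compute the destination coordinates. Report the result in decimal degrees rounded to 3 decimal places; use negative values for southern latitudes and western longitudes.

latitude 67.703°, longitude -134.442°

δ = 31868/6371000 = 0.005002 rad (0.2866°).
With φ₁ = 67.607° = 1.179965 rad and θ = 70° = 1.221730 rad:
Applying the spherical law of cosines for sides, sin φ₂ = sin φ₁ cos δ + cos φ₁ sin δ cos θ = 0.925233, so φ₂ = 67.703°.
Δλ = atan2( sin θ sin δ cos φ₁ , cos δ − sin φ₁ sin φ₂ ) = atan2(0.001791, 0.144524) = 0.012389 rad = 0.710°.
Hence λ₂ = -135.152° + 0.710° = -134.442°.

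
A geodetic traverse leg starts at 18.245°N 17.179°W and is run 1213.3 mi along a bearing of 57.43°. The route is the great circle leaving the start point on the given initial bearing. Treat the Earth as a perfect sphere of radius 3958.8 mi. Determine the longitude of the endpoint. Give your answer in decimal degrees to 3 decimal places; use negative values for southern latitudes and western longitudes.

longitude -0.611°

δ = 1213.3/3958.8 = 0.306482 rad (17.5601°).
Converting: φ₁ = 0.318435 rad, θ = 1.002343 rad.
Applying the spherical law of cosines for sides, sin φ₂ = sin φ₁ cos δ + cos φ₁ sin δ cos θ = 0.452744, so φ₂ = 26.920°.
Then Δλ = atan2(0.241476, 0.811656) = 0.289171 rad, from sin θ sin δ cos φ₁ over cos δ − sin φ₁ sin φ₂.
Hence λ₂ = -17.179° + 16.568° = -0.611°.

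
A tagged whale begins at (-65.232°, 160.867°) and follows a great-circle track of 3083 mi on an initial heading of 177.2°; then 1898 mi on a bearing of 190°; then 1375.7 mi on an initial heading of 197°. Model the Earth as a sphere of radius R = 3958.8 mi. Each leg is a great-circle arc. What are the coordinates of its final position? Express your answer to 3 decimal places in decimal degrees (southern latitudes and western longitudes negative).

Apply the spherical direct solution leg by leg, carrying full precision between legs.
Leg 1: from (-65.232°, 160.867°), δ = 3083/3958.8 = 0.778771 rad, θ = 177.2° → φ = -70.089°, λ = -24.915°.
Leg 2: from (-70.089°, -24.915°), δ = 1898/3958.8 = 0.479438 rad, θ = 190° → φ = -81.465°, λ = -172.252°.
Leg 3: from (-81.465°, -172.252°), δ = 1375.7/3958.8 = 0.347504 rad, θ = 197° → φ = -78.000°, λ = 36.361°.

latitude -78.000°, longitude 36.361°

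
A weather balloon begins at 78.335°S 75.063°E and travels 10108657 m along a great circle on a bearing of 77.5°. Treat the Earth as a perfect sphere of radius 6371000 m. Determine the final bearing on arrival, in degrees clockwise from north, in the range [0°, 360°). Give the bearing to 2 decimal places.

final bearing 11.41°

Central angle δ = d/R = 1.586667 rad.
Converting: φ₁ = -1.367204 rad, θ = 1.352630 rad.
Applying the spherical law of cosines for sides, sin φ₂ = sin φ₁ cos δ + cos φ₁ sin δ cos θ = 0.059299, so φ₂ = 3.400°.
Δλ = atan2( sin θ sin δ cos φ₁ , cos δ − sin φ₁ sin φ₂ ) = atan2(0.197372, 0.042204) = 1.360140 rad = 77.930°.
λ₂ = 75.063° + 77.930° = 152.993°.
The forward bearing on arrival equals the back-azimuth from the destination plus 180°.
Back-azimuth from P₂ (3.40°, 152.99°) to P₁ (-78.33°, 75.06°), with Δλ' = λ₁ − λ₂ = -77.93°: atan2( sin Δλ' cos φ₁ , cos φ₂ sin φ₁ − sin φ₂ cos φ₁ cos Δλ' ) = 191.41°.
Final bearing = (191.41° + 180°) mod 360° = 11.41°.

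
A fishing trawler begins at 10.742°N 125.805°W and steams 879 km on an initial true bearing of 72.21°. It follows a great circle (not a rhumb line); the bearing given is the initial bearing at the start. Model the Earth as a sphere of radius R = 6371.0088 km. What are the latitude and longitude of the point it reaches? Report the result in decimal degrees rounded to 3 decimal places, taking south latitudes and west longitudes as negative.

Central angle δ = d/R = 0.137969 rad.
Start latitude φ₁ = 0.187483 rad; initial bearing θ = 1.260302 rad.
Destination latitude: φ₂ = arcsin( sin φ₁ cos δ + cos φ₁ sin δ cos θ ) = arcsin(0.225899) = 13.056°.
Then Δλ = atan2(0.128660, 0.948393) = 0.134838 rad, from sin θ sin δ cos φ₁ over cos δ − sin φ₁ sin φ₂.
Hence λ₂ = -125.805° + 7.726° = -118.079°.

latitude 13.056°, longitude -118.079°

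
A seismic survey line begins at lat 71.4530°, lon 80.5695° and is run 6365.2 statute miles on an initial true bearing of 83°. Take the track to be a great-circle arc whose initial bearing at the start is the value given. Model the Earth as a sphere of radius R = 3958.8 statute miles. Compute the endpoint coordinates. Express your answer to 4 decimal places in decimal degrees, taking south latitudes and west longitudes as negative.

Angular distance δ = d/R = 6365.2 / 3958.8 = 1.607861 rad.
Start latitude φ₁ = 1.247090 rad; initial bearing θ = 1.448623 rad.
Applying the spherical law of cosines for sides, sin φ₂ = sin φ₁ cos δ + cos φ₁ sin δ cos θ = 0.003606, so φ₂ = 0.2066°.
Then Δλ = atan2(0.315495, -0.040475) = 1.698390 rad, from sin θ sin δ cos φ₁ over cos δ − sin φ₁ sin φ₂.
λ₂ = λ₁ + Δλ = 177.8801°.

latitude 0.2066°, longitude 177.8801°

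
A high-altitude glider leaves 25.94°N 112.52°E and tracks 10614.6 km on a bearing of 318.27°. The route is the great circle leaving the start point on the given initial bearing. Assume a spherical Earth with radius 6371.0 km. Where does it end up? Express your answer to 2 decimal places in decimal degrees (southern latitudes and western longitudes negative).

δ = 10614.6/6371 = 1.666081 rad (95.4594°).
With φ₁ = 25.94° = 0.452738 rad and θ = 318.27° = 5.554859 rad:
sin φ₂ = sin φ₁ cos δ + cos φ₁ sin δ cos θ = (0.437430)(-0.095140) + (0.899253)(0.995464)(0.746290) = 0.626442
φ₂ = asin(0.626442) = 0.676980 rad = 38.79°.
Then Δλ = atan2(-0.595846, -0.369164) = -2.125476 rad, from sin θ sin δ cos φ₁ over cos δ − sin φ₁ sin φ₂.
λ₂ = 112.52° + -121.78° = -9.26°.

latitude 38.79°, longitude -9.26°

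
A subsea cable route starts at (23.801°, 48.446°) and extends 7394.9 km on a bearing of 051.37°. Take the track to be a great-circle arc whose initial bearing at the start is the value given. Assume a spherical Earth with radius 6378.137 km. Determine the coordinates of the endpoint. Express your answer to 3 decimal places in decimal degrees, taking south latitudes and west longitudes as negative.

latitude 43.229°, longitude 127.773°

Angular distance δ = d/R = 7394.9 / 6378.137 = 1.159414 rad.
Converting: φ₁ = 0.415406 rad, θ = 0.896576 rad.
Destination latitude: φ₂ = arcsin( sin φ₁ cos δ + cos φ₁ sin δ cos θ ) = arcsin(0.684914) = 43.229°.
Δλ = atan2( sin θ sin δ cos φ₁ , cos δ − sin φ₁ sin φ₂ ) = atan2(0.655122, 0.123472) = 1.384510 rad = 79.327°.
λ₂ = 48.446° + 79.327° = 127.773°.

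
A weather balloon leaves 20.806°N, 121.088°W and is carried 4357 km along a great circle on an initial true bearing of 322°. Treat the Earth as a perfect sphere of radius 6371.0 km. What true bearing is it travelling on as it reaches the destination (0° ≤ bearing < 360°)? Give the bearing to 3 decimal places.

Angular distance δ = d/R = 4357 / 6371 = 0.683880 rad.
Start latitude φ₁ = 0.363133 rad; initial bearing θ = 5.619960 rad.
Destination latitude: φ₂ = arcsin( sin φ₁ cos δ + cos φ₁ sin δ cos θ ) = arcsin(0.740731) = 47.794°.
Δλ = atan2( sin θ sin δ cos φ₁ , cos δ − sin φ₁ sin φ₂ ) = atan2(-0.363612, 0.512016) = -0.617511 rad = -35.381°.
λ₂ = λ₁ + Δλ = -156.469°.
The forward bearing on arrival equals the back-azimuth from the destination plus 180°.
Back-azimuth from P₂ (47.794°, -156.469°) to P₁ (20.806°, -121.088°), with Δλ' = λ₁ − λ₂ = 35.381°: atan2( sin Δλ' cos φ₁ , cos φ₂ sin φ₁ − sin φ₂ cos φ₁ cos Δλ' ) = 121.055°.
Final bearing = (121.055° + 180°) mod 360° = 301.055°.

final bearing 301.055°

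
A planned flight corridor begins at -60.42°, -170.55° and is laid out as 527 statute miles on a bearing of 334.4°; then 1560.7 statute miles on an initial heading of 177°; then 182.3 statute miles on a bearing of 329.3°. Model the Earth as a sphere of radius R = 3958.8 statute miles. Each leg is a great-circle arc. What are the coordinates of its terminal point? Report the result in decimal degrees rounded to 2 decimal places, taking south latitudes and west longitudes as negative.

Apply the spherical direct solution leg by leg, carrying full precision between legs.
Leg 1: from (-60.42°, -170.55°), δ = 527/3958.8 = 0.133121 rad, θ = 334.4° → φ = -53.41°, λ = -176.07°.
Leg 2: from (-53.41°, -176.07°), δ = 1560.7/3958.8 = 0.394236 rad, θ = 177° → φ = -75.92°, λ = -171.33°.
Leg 3: from (-75.92°, -171.33°), δ = 182.3/3958.8 = 0.046049 rad, θ = 329.3° → φ = -73.60°, λ = -176.10°.

latitude -73.60°, longitude -176.10°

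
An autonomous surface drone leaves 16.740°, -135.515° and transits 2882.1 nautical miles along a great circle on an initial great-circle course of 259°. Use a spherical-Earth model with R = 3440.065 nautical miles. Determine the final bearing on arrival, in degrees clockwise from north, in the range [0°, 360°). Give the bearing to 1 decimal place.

Central angle δ = d/R = 0.837804 rad.
With φ₁ = 16.740° = 0.292168 rad and θ = 259° = 4.520403 rad:
sin φ₂ = sin φ₁ cos δ + cos φ₁ sin δ cos θ = (0.288029)(0.669096) + (0.957622)(0.743176)(-0.190809) = 0.056924
φ₂ = asin(0.056924) = 0.056955 rad = 3.263°.
Then Δλ = atan2(-0.698605, 0.652701) = -0.819356 rad, from sin θ sin δ cos φ₁ over cos δ − sin φ₁ sin φ₂.
λ₂ = -135.515° + -46.946° = -182.461°, normalized to (−180°, 180°] → 177.539°.
The forward bearing on arrival equals the back-azimuth from the destination plus 180°.
Back-azimuth from P₂ (3.3°, 177.5°) to P₁ (16.7°, -135.5°), with Δλ' = λ₁ − λ₂ = -313.1°: atan2( sin Δλ' cos φ₁ , cos φ₂ sin φ₁ − sin φ₂ cos φ₁ cos Δλ' ) = 70.3°.
Final bearing = (70.3° + 180°) mod 360° = 250.3°.

final bearing 250.3°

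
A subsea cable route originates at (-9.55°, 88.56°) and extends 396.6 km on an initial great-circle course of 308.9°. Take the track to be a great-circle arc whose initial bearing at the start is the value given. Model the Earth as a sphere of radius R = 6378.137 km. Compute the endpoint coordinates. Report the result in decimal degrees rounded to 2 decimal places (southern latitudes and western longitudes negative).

latitude -7.30°, longitude 85.77°

Central angle δ = d/R = 0.062181 rad.
Converting: φ₁ = -0.166679 rad, θ = 5.391322 rad.
sin φ₂ = sin φ₁ cos δ + cos φ₁ sin δ cos θ = (-0.165908)(0.998067) + (0.986141)(0.062141)(0.627963) = -0.127106
φ₂ = asin(-0.127106) = -0.127451 rad = -7.30°.
Δλ = atan2( sin θ sin δ cos φ₁ , cos δ − sin φ₁ sin φ₂ ) = atan2(-0.047691, 0.976979) = -0.048776 rad = -2.79°.
Hence λ₂ = 88.56° + -2.79° = 85.77°.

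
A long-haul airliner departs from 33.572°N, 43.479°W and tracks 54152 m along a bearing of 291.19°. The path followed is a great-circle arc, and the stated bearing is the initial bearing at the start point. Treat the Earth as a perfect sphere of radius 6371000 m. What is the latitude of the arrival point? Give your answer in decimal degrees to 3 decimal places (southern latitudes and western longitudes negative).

latitude 33.747°

Central angle δ = d/R = 0.008500 rad.
With φ₁ = 33.572° = 0.585942 rad and θ = 291.19° = 5.082224 rad:
sin φ₂ = sin φ₁ cos δ + cos φ₁ sin δ cos θ = (0.552984)(0.999964) + (0.833192)(0.008500)(0.361462) = 0.555524
φ₂ = asin(0.555524) = 0.588993 rad = 33.747°.
Then Δλ = atan2(-0.006603, 0.692768) = -0.009531 rad, from sin θ sin δ cos φ₁ over cos δ − sin φ₁ sin φ₂.
Hence λ₂ = -43.479° + -0.546° = -44.025°.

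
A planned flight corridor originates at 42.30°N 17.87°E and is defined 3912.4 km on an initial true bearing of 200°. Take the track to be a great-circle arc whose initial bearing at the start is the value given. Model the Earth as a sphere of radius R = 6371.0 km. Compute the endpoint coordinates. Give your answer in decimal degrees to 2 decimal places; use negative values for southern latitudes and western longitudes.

Central angle δ = d/R = 0.614095 rad.
With φ₁ = 42.30° = 0.738274 rad and θ = 200° = 3.490659 rad:
Destination latitude: φ₂ = arcsin( sin φ₁ cos δ + cos φ₁ sin δ cos θ ) = arcsin(0.149563) = 8.60°.
Then Δλ = atan2(-0.145765, 0.716638) = -0.200664 rad, from sin θ sin δ cos φ₁ over cos δ − sin φ₁ sin φ₂.
λ₂ = 17.87° + -11.50° = 6.37°.

latitude 8.60°, longitude 6.37°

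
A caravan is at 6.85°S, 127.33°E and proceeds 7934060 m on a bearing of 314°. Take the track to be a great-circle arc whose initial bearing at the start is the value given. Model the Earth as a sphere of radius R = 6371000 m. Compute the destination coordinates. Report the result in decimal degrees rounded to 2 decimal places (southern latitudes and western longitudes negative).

The arc subtends δ = 7934060/6371000 = 1.245340 rad at the centre.
Converting: φ₁ = -0.119555 rad, θ = 5.480334 rad.
sin φ₂ = sin φ₁ cos δ + cos φ₁ sin δ cos θ = (-0.119270)(0.319741) + (0.992862)(0.947505)(0.694658) = 0.615358
φ₂ = asin(0.615358) = 0.662840 rad = 37.98°.
Then Δλ = atan2(-0.676713, 0.393135) = -1.044503 rad, from sin θ sin δ cos φ₁ over cos δ − sin φ₁ sin φ₂.
λ₂ = 127.33° + -59.85° = 67.48°.

latitude 37.98°, longitude 67.48°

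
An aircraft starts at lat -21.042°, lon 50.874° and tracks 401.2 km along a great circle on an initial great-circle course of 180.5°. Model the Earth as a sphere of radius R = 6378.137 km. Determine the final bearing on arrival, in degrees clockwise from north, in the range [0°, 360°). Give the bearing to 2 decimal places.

Central angle δ = d/R = 0.062902 rad.
Converting: φ₁ = -0.367252 rad, θ = 3.150319 rad.
Applying the spherical law of cosines for sides, sin φ₂ = sin φ₁ cos δ + cos φ₁ sin δ cos θ = -0.417009, so φ₂ = -24.646°.
Δλ = atan2( sin θ sin δ cos φ₁ , cos δ − sin φ₁ sin φ₂ ) = atan2(-0.000512, 0.848294) = -0.000604 rad = -0.035°.
λ₂ = 50.874° + -0.035° = 50.839°.
The forward bearing on arrival equals the back-azimuth from the destination plus 180°.
Back-azimuth from P₂ (-24.65°, 50.84°) to P₁ (-21.04°, 50.87°), with Δλ' = λ₁ − λ₂ = 0.03°: atan2( sin Δλ' cos φ₁ , cos φ₂ sin φ₁ − sin φ₂ cos φ₁ cos Δλ' ) = 0.51°.
Final bearing = (0.51° + 180°) mod 360° = 180.51°.

final bearing 180.51°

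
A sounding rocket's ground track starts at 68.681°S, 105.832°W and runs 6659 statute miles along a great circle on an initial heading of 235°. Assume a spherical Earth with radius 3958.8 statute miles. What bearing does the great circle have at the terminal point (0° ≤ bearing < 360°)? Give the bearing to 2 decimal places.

The arc subtends δ = 6659/3958.8 = 1.682075 rad at the centre.
Converting: φ₁ = -1.198710 rad, θ = 4.101524 rad.
Destination latitude: φ₂ = arcsin( sin φ₁ cos δ + cos φ₁ sin δ cos θ ) = arcsin(-0.103789) = -5.957°.
Δλ = atan2( sin θ sin δ cos φ₁ , cos δ − sin φ₁ sin φ₂ ) = atan2(-0.295969, -0.207737) = -2.182787 rad = -125.064°.
λ₂ = -105.832° + -125.064° = -230.896°, normalized to (−180°, 180°] → 129.104°.
The forward bearing on arrival equals the back-azimuth from the destination plus 180°.
Back-azimuth from P₂ (-5.96°, 129.10°) to P₁ (-68.68°, -105.83°), with Δλ' = λ₁ − λ₂ = -234.94°: atan2( sin Δλ' cos φ₁ , cos φ₂ sin φ₁ − sin φ₂ cos φ₁ cos Δλ' ) = 162.58°.
Final bearing = (162.58° + 180°) mod 360° = 342.58°.

final bearing 342.58°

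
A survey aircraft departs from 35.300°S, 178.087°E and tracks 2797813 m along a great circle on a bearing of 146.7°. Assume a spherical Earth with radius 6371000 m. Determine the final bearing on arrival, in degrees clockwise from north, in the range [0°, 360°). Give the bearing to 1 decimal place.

final bearing 129.7°

The arc subtends δ = 2797813/6371000 = 0.439148 rad at the centre.
Converting: φ₁ = -0.616101 rad, θ = 2.560398 rad.
sin φ₂ = sin φ₁ cos δ + cos φ₁ sin δ cos θ = (-0.577858)(0.905114) + (0.816138)(0.425169)(-0.835807) = -0.813049
φ₂ = asin(-0.813049) = -0.949370 rad = -54.395°.
For the longitude increment, Δλ = atan2( sin θ sin δ cos φ₁, cos δ − sin φ₁ sin φ₂ ) = atan2(0.190509, 0.435288) = 23.637°.
λ₂ = 178.087° + 23.637° = 201.724°, normalized to (−180°, 180°] → -158.276°.
The forward bearing on arrival equals the back-azimuth from the destination plus 180°.
Back-azimuth from P₂ (-54.4°, -158.3°) to P₁ (-35.3°, 178.1°), with Δλ' = λ₁ − λ₂ = 336.4°: atan2( sin Δλ' cos φ₁ , cos φ₂ sin φ₁ − sin φ₂ cos φ₁ cos Δλ' ) = 309.7°.
Final bearing = (309.7° + 180°) mod 360° = 129.7°.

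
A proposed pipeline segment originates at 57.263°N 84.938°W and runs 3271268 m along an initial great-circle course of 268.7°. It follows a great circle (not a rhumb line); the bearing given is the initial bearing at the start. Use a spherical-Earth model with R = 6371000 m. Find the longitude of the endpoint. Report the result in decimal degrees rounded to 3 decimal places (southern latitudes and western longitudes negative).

longitude -130.566°

Central angle δ = d/R = 0.513462 rad.
Start latitude φ₁ = 0.999428 rad; initial bearing θ = 4.689700 rad.
Destination latitude: φ₂ = arcsin( sin φ₁ cos δ + cos φ₁ sin δ cos θ ) = arcsin(0.726667) = 46.608°.
Then Δλ = atan2(-0.265562, 0.259805) = -0.796357 rad, from sin θ sin δ cos φ₁ over cos δ − sin φ₁ sin φ₂.
Hence λ₂ = -84.938° + -45.628° = -130.566°.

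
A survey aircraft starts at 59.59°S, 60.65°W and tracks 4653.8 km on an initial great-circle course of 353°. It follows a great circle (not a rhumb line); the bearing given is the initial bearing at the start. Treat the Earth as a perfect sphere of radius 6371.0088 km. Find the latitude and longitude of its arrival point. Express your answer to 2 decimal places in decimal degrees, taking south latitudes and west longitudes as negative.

δ = 4653.8/6371.0088 = 0.730465 rad (41.8526°).
Start latitude φ₁ = -1.040042 rad; initial bearing θ = 6.161012 rad.
sin φ₂ = sin φ₁ cos δ + cos φ₁ sin δ cos θ = (-0.862425)(0.744864) + (0.506184)(0.667216)(0.992546) = -0.307173
φ₂ = asin(-0.307173) = -0.312221 rad = -17.89°.
Δλ = atan2( sin θ sin δ cos φ₁ , cos δ − sin φ₁ sin φ₂ ) = atan2(-0.041159, 0.479951) = -0.085548 rad = -4.90°.
λ₂ = λ₁ + Δλ = -65.55°.

latitude -17.89°, longitude -65.55°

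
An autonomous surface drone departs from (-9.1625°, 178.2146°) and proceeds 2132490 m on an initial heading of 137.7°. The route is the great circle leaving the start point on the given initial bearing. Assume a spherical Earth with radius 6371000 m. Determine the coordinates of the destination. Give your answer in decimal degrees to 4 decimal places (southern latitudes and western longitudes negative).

latitude -22.9712°, longitude -167.8913°

The arc subtends δ = 2132490/6371000 = 0.334718 rad at the centre.
With φ₁ = -9.1625° = -0.159916 rad and θ = 137.7° = 2.403318 rad:
Applying the spherical law of cosines for sides, sin φ₂ = sin φ₁ cos δ + cos φ₁ sin δ cos θ = -0.390269, so φ₂ = -22.9712°.
Δλ = atan2( sin θ sin δ cos φ₁ , cos δ − sin φ₁ sin φ₂ ) = atan2(0.218266, 0.882358) = 0.242498 rad = 13.8941°.
λ₂ = 178.2146° + 13.8941° = 192.1087°, normalized to (−180°, 180°] → -167.8913°.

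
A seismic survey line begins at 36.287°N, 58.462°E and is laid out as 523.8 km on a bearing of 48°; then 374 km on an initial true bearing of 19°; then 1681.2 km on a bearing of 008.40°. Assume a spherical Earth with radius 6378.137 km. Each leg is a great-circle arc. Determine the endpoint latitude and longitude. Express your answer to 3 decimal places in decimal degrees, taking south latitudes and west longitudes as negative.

Apply the spherical direct solution leg by leg, carrying full precision between legs.
Leg 1: from (36.287°, 58.462°), δ = 523.8/6378.137 = 0.082124 rad, θ = 48° → φ = 39.352°, λ = 62.984°.
Leg 2: from (39.352°, 62.984°), δ = 374/6378.137 = 0.058638 rad, θ = 19° → φ = 42.519°, λ = 64.467°.
Leg 3: from (42.519°, 64.467°), δ = 1681.2/6378.137 = 0.263588 rad, θ = 8.4° → φ = 57.402°, λ = 68.518°.

latitude 57.402°, longitude 68.518°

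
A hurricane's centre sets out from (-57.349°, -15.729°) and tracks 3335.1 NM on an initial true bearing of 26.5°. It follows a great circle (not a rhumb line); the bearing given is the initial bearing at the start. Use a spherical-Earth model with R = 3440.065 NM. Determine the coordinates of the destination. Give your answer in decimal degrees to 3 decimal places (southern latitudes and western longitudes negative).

Angular distance δ = d/R = 3335.1 / 3440.065 = 0.969487 rad.
With φ₁ = -57.349° = -1.000929 rad and θ = 26.5° = 0.462512 rad:
sin φ₂ = sin φ₁ cos δ + cos φ₁ sin δ cos θ = (-0.841972)(0.565722) + (0.539520)(0.824596)(0.894934) = -0.078178
φ₂ = asin(-0.078178) = -0.078258 rad = -4.484°.
Then Δλ = atan2(0.198507, 0.499898) = 0.378000 rad, from sin θ sin δ cos φ₁ over cos δ − sin φ₁ sin φ₂.
Hence λ₂ = -15.729° + 21.658° = 5.929°.

latitude -4.484°, longitude 5.929°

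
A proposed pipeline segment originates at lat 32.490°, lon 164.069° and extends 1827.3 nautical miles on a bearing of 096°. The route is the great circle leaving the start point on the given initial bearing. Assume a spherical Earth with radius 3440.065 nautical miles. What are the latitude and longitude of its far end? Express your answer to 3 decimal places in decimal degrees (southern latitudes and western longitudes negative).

Central angle δ = d/R = 0.531182 rad.
Start latitude φ₁ = 0.567057 rad; initial bearing θ = 1.675516 rad.
Applying the spherical law of cosines for sides, sin φ₂ = sin φ₁ cos δ + cos φ₁ sin δ cos θ = 0.418476, so φ₂ = 24.738°.
Then Δλ = atan2(0.424929, 0.637424) = 0.587981 rad, from sin θ sin δ cos φ₁ over cos δ − sin φ₁ sin φ₂.
λ₂ = 164.069° + 33.689° = 197.758°, normalized to (−180°, 180°] → -162.242°.

latitude 24.738°, longitude -162.242°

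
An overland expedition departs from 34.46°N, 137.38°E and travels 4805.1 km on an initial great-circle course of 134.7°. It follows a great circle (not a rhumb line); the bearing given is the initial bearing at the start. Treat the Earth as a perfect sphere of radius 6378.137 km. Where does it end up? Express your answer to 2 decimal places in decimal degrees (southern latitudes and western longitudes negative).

latitude 0.91°, longitude 166.48°

δ = 4805.1/6378.137 = 0.753370 rad (43.1649°).
Converting: φ₁ = 0.601440 rad, θ = 2.350959 rad.
Applying the spherical law of cosines for sides, sin φ₂ = sin φ₁ cos δ + cos φ₁ sin δ cos θ = 0.015956, so φ₂ = 0.91°.
Δλ = atan2( sin θ sin δ cos φ₁ , cos δ − sin φ₁ sin φ₂ ) = atan2(0.400931, 0.720359) = 0.507874 rad = 29.10°.
Hence λ₂ = 137.38° + 29.10° = 166.48°.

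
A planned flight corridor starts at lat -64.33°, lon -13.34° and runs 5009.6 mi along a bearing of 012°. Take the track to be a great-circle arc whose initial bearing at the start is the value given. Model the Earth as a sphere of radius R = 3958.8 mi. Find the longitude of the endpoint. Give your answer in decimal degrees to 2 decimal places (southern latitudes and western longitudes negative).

longitude -1.80°

δ = 5009.6/3958.8 = 1.265434 rad (72.5040°).
Converting: φ₁ = -1.122770 rad, θ = 0.209440 rad.
Applying the spherical law of cosines for sides, sin φ₂ = sin φ₁ cos δ + cos φ₁ sin δ cos θ = 0.133152, so φ₂ = 7.65°.
Δλ = atan2( sin θ sin δ cos φ₁ , cos δ − sin φ₁ sin φ₂ ) = atan2(0.085898, 0.420649) = 0.201434 rad = 11.54°.
λ₂ = -13.34° + 11.54° = -1.80°.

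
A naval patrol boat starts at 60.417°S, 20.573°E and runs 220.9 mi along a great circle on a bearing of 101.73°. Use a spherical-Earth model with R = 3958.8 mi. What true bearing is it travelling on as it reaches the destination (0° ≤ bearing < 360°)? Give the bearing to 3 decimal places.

final bearing 96.106°

Central angle δ = d/R = 0.055800 rad.
Converting: φ₁ = -1.054476 rad, θ = 1.775523 rad.
sin φ₂ = sin φ₁ cos δ + cos φ₁ sin δ cos θ = (-0.869641)(0.998444) + (0.493684)(0.055771)(-0.203300) = -0.873885
φ₂ = asin(-0.873885) = -1.063138 rad = -60.913°.
Then Δλ = atan2(0.026958, 0.238477) = 0.112565 rad, from sin θ sin δ cos φ₁ over cos δ − sin φ₁ sin φ₂.
Hence λ₂ = 20.573° + 6.450° = 27.023°.
The forward bearing on arrival equals the back-azimuth from the destination plus 180°.
Back-azimuth from P₂ (-60.913°, 27.023°) to P₁ (-60.417°, 20.573°), with Δλ' = λ₁ − λ₂ = -6.450°: atan2( sin Δλ' cos φ₁ , cos φ₂ sin φ₁ − sin φ₂ cos φ₁ cos Δλ' ) = 276.106°.
Final bearing = (276.106° + 180°) mod 360° = 96.106°.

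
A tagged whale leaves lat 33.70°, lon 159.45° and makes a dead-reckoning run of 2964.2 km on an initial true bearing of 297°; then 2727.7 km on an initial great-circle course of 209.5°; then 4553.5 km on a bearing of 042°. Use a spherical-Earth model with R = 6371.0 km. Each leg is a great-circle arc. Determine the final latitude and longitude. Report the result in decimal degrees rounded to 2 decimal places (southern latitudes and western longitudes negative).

latitude 45.42°, longitude 153.20°

Apply the spherical direct solution leg by leg, carrying full precision between legs.
Leg 1: from (33.70°, 159.45°), δ = 2964.2/6371 = 0.465264 rad, θ = 297° → φ = 41.71°, λ = 127.07°.
Leg 2: from (41.71°, 127.07°), δ = 2727.7/6371 = 0.428143 rad, θ = 209.5° → φ = 19.60°, λ = 114.54°.
Leg 3: from (19.60°, 114.54°), δ = 4553.5/6371 = 0.714723 rad, θ = 42° → φ = 45.42°, λ = 153.20°.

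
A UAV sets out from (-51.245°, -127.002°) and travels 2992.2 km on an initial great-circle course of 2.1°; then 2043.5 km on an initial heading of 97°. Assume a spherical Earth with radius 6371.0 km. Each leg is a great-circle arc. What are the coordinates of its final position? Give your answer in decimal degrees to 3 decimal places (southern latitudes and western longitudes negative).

Apply the spherical direct solution leg by leg, carrying full precision between legs.
Leg 1: from (-51.245°, -127.002°), δ = 2992.2/6371 = 0.469659 rad, θ = 2.1° → φ = -24.347°, λ = -125.959°.
Leg 2: from (-24.347°, -125.959°), δ = 2043.5/6371 = 0.320750 rad, θ = 97° → φ = -25.230°, λ = -105.721°.

latitude -25.230°, longitude -105.721°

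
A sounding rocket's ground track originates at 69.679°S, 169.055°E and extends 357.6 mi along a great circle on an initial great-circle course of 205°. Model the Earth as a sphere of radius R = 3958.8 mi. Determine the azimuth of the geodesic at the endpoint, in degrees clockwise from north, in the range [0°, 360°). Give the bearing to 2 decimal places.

final bearing 212.67°

The arc subtends δ = 357.6/3958.8 = 0.090330 rad at the centre.
With φ₁ = -69.679° = -1.216128 rad and θ = 205° = 3.577925 rad:
Applying the spherical law of cosines for sides, sin φ₂ = sin φ₁ cos δ + cos φ₁ sin δ cos θ = -0.962331, so φ₂ = -74.224°.
For the longitude increment, Δλ = atan2( sin θ sin δ cos φ₁, cos δ − sin φ₁ sin φ₂ ) = atan2(-0.013239, 0.093486) = -8.061°.
λ₂ = 169.055° + -8.061° = 160.994°.
The forward bearing on arrival equals the back-azimuth from the destination plus 180°.
Back-azimuth from P₂ (-74.22°, 160.99°) to P₁ (-69.68°, 169.06°), with Δλ' = λ₁ − λ₂ = 8.06°: atan2( sin Δλ' cos φ₁ , cos φ₂ sin φ₁ − sin φ₂ cos φ₁ cos Δλ' ) = 32.67°.
Final bearing = (32.67° + 180°) mod 360° = 212.67°.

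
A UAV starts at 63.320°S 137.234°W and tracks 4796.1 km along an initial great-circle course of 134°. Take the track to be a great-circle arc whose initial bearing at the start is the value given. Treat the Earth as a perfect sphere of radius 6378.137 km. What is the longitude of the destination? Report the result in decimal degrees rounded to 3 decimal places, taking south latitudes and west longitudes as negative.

Central angle δ = d/R = 0.751959 rad.
With φ₁ = -63.320° = -1.105142 rad and θ = 134° = 2.338741 rad:
sin φ₂ = sin φ₁ cos δ + cos φ₁ sin δ cos θ = (-0.893528)(0.730352) + (0.449007)(0.683071)(-0.694658) = -0.865644
φ₂ = asin(-0.865644) = -1.046436 rad = -59.956°.
For the longitude increment, Δλ = atan2( sin θ sin δ cos φ₁, cos δ − sin φ₁ sin φ₂ ) = atan2(0.220624, -0.043126) = 101.060°.
λ₂ = -137.234° + 101.060° = -36.174°.

longitude -36.174°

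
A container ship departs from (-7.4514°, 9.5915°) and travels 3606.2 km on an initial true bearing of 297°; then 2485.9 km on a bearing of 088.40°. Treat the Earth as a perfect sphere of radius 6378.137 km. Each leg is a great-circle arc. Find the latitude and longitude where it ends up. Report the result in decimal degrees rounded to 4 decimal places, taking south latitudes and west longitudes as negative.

latitude 7.6032°, longitude 3.3355°

Apply the spherical direct solution leg by leg, carrying full precision between legs.
Leg 1: from (-7.4514°, 9.5915°), δ = 3606.2/6378.137 = 0.565400 rad, θ = 297° → φ = 7.5661°, λ = -19.1954°.
Leg 2: from (7.5661°, -19.1954°), δ = 2485.9/6378.137 = 0.389753 rad, θ = 88.4° → φ = 7.6032°, λ = 3.3355°.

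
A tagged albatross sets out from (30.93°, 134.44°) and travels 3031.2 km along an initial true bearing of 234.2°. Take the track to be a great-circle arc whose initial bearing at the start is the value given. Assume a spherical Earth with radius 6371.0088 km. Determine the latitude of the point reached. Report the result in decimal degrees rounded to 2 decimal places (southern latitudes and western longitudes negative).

The arc subtends δ = 3031.2/6371.0088 = 0.475780 rad at the centre.
Start latitude φ₁ = 0.539830 rad; initial bearing θ = 4.087561 rad.
Applying the spherical law of cosines for sides, sin φ₂ = sin φ₁ cos δ + cos φ₁ sin δ cos θ = 0.227076, so φ₂ = 13.12°.
Δλ = atan2( sin θ sin δ cos φ₁ , cos δ − sin φ₁ sin φ₂ ) = atan2(-0.318665, 0.772221) = -0.391373 rad = -22.42°.
Hence λ₂ = 134.44° + -22.42° = 112.02°.

latitude 13.12°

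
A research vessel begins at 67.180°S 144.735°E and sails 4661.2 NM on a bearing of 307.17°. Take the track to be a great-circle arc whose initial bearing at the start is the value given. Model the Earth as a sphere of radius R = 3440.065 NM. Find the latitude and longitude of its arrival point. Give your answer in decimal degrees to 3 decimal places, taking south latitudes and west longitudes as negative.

latitude 1.805°, longitude 93.589°

Angular distance δ = d/R = 4661.2 / 3440.065 = 1.354974 rad.
Start latitude φ₁ = -1.172512 rad; initial bearing θ = 5.361128 rad.
Destination latitude: φ₂ = arcsin( sin φ₁ cos δ + cos φ₁ sin δ cos θ ) = arcsin(0.031500) = 1.805°.
Then Δλ = atan2(-0.301877, 0.243185) = -0.892665 rad, from sin θ sin δ cos φ₁ over cos δ − sin φ₁ sin φ₂.
λ₂ = λ₁ + Δλ = 93.589°.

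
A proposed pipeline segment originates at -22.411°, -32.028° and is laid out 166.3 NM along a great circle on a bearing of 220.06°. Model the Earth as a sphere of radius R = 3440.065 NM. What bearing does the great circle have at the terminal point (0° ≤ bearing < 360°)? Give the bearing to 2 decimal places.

The arc subtends δ = 166.3/3440.065 = 0.048342 rad at the centre.
Converting: φ₁ = -0.391146 rad, θ = 3.840772 rad.
Applying the spherical law of cosines for sides, sin φ₂ = sin φ₁ cos δ + cos φ₁ sin δ cos θ = -0.414994, so φ₂ = -24.519°.
Then Δλ = atan2(-0.028751, 0.840616) = -0.034189 rad, from sin θ sin δ cos φ₁ over cos δ − sin φ₁ sin φ₂.
λ₂ = -32.028° + -1.959° = -33.987°.
The forward bearing on arrival equals the back-azimuth from the destination plus 180°.
Back-azimuth from P₂ (-24.52°, -33.99°) to P₁ (-22.41°, -32.03°), with Δλ' = λ₁ − λ₂ = 1.96°: atan2( sin Δλ' cos φ₁ , cos φ₂ sin φ₁ − sin φ₂ cos φ₁ cos Δλ' ) = 40.84°.
Final bearing = (40.84° + 180°) mod 360° = 220.84°.

final bearing 220.84°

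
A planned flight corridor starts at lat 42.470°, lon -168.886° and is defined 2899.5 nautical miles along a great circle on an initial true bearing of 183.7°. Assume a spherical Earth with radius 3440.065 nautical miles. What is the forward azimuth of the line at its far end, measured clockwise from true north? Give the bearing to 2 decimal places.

final bearing 182.74°

Angular distance δ = d/R = 2899.5 / 3440.065 = 0.842862 rad.
With φ₁ = 42.470° = 0.741241 rad and θ = 183.7° = 3.206170 rad:
Destination latitude: φ₂ = arcsin( sin φ₁ cos δ + cos φ₁ sin δ cos θ ) = arcsin(-0.100298) = -5.756°.
Δλ = atan2( sin θ sin δ cos φ₁ , cos δ − sin φ₁ sin φ₂ ) = atan2(-0.035537, 0.733051) = -0.048440 rad = -2.775°.
λ₂ = λ₁ + Δλ = -171.661°.
The forward bearing on arrival equals the back-azimuth from the destination plus 180°.
Back-azimuth from P₂ (-5.76°, -171.66°) to P₁ (42.47°, -168.89°), with Δλ' = λ₁ − λ₂ = 2.78°: atan2( sin Δλ' cos φ₁ , cos φ₂ sin φ₁ − sin φ₂ cos φ₁ cos Δλ' ) = 2.74°.
Final bearing = (2.74° + 180°) mod 360° = 182.74°.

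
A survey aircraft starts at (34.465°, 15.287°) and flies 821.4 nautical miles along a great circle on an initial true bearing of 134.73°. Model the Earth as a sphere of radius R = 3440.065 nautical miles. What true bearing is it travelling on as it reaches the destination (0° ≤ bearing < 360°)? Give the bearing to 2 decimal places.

The arc subtends δ = 821.4/3440.065 = 0.238775 rad at the centre.
With φ₁ = 34.465° = 0.601528 rad and θ = 134.73° = 2.351482 rad:
Destination latitude: φ₂ = arcsin( sin φ₁ cos δ + cos φ₁ sin δ cos θ ) = arcsin(0.412614) = 24.369°.
For the longitude increment, Δλ = atan2( sin θ sin δ cos φ₁, cos δ − sin φ₁ sin φ₂ ) = atan2(0.138532, 0.738129) = 10.630°.
λ₂ = 15.287° + 10.630° = 25.917°.
The forward bearing on arrival equals the back-azimuth from the destination plus 180°.
Back-azimuth from P₂ (24.37°, 25.92°) to P₁ (34.47°, 15.29°), with Δλ' = λ₁ − λ₂ = -10.63°: atan2( sin Δλ' cos φ₁ , cos φ₂ sin φ₁ − sin φ₂ cos φ₁ cos Δλ' ) = 319.98°.
Final bearing = (319.98° + 180°) mod 360° = 139.98°.

final bearing 139.98°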